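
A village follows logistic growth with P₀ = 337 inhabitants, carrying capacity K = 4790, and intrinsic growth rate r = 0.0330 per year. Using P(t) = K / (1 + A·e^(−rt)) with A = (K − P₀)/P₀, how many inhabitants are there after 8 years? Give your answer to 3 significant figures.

≈ 430 inhabitants

A = (4790 − 337)/337 = 13.21365
P(8) = 4790 / (1 + 13.21365·e^(−0.033·8)) = 4790 / (1 + 13.21365·0.767974)
= 4790 / 11.14773 ≈ 429.68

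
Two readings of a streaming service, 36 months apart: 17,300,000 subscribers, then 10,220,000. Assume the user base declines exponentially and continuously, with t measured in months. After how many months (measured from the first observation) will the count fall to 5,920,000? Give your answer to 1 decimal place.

r = ln(10220000/17300000) / 36 ≈ -0.014621 per month
t = ln(5920000/17300000) / r = -1.07237 / -0.014621 ≈ 73.344

t ≈ 73.3 months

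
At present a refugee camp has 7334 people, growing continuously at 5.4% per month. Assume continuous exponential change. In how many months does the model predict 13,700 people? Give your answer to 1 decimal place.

t ≈ 11.6 months

13700 = 7334 · e^(0.054·t)
t = ln(13700/7334) / 0.054 = ln(1.86801) / 0.054 = 0.62487 / 0.054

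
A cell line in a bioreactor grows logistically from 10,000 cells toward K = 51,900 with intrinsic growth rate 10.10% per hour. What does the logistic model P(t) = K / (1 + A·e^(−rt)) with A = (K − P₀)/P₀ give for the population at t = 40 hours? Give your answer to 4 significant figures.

≈ 48,340 cells

A = (51900 − 10000)/10000 = 4.19
P(40) = 51900 / (1 + 4.19·e^(−0.101·40)) = 51900 / (1 + 4.19·0.017597)
= 51900 / 1.07373 ≈ 48336.02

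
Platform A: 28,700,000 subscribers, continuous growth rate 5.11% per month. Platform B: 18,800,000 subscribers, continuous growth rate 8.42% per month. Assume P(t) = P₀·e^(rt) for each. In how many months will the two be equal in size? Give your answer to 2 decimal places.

28700000·e^(0.0511t) = 18800000·e^(0.0842t)
28700000/18800000 = e^((0.0842 − 0.0511)t) → ln(1.5266) = 0.0331·t
t = 0.42304 / 0.0331

t ≈ 12.78 months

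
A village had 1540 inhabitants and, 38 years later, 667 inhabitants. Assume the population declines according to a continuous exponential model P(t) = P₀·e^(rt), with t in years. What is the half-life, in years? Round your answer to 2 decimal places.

half-life ≈ 31.48 years

r = ln(667/1540) / 38 = ln(0.43312) / 38 ≈ -0.02202 per year
half-life = ln 2 / |r| = 0.69315 / 0.02202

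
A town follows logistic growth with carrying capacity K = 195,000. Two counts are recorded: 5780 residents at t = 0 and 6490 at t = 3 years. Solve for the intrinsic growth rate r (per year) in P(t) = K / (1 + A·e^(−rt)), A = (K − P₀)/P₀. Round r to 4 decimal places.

A = (195000 − 5780)/5780 = 32.73702
6490 = 195000/(1 + 32.73702·e^(−r·3)) → e^(−3r) = (30.04622 − 1)/32.73702 = 0.887259
r = −ln(0.887259)/3 = 0.11962/3

r ≈ 0.0399 per year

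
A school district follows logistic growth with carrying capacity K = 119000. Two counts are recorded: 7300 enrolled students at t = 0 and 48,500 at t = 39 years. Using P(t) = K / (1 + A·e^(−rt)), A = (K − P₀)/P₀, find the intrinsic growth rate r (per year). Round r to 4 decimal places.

A = (119000 − 7300)/7300 = 15.30137
48500 = 119000/(1 + 15.30137·e^(−r·39)) → e^(−39r) = (2.45361 − 1)/15.30137 = 0.094999
r = −ln(0.094999)/39 = 2.35389/39

r ≈ 0.0604 per year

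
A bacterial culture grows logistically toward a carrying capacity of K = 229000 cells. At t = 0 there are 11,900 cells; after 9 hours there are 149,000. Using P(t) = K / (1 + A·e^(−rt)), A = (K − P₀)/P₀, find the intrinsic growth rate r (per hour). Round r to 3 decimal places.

A = (229000 − 11900)/11900 = 18.2437
149000 = 229000/(1 + 18.2437·e^(−r·9)) → e^(−9r) = (1.53691 − 1)/18.2437 = 0.02943
r = −ln(0.02943)/9 = 3.52574/9

r ≈ 0.392 per hour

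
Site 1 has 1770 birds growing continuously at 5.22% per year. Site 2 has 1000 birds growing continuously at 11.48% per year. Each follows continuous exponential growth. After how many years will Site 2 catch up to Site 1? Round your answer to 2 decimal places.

t ≈ 9.12 years

1770·e^(0.0522t) = 1000·e^(0.1148t)
1770/1000 = e^((0.1148 − 0.0522)t) → ln(1.77) = 0.0626·t
t = 0.57098 / 0.0626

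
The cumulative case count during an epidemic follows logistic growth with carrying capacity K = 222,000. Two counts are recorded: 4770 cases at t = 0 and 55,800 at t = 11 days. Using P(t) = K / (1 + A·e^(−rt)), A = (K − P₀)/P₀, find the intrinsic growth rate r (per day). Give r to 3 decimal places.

A = (222000 − 4770)/4770 = 45.54088
55800 = 222000/(1 + 45.54088·e^(−r·11)) → e^(−11r) = (3.97849 − 1)/45.54088 = 0.065403
r = −ln(0.065403)/11 = 2.72719/11

r ≈ 0.248 per day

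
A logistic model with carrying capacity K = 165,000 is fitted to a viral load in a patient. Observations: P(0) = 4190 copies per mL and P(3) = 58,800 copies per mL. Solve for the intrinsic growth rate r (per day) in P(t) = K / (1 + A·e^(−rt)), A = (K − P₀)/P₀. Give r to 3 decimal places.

r ≈ 1.019 per day

A = (165000 − 4190)/4190 = 38.37947
58800 = 165000/(1 + 38.37947·e^(−r·3)) → e^(−3r) = (2.80612 − 1)/38.37947 = 0.04706
r = −ln(0.04706)/3 = 3.05634/3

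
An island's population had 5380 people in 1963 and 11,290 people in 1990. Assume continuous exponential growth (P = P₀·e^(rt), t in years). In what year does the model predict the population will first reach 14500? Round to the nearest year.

year 1999

r = ln(11290/5380) / 27 = 0.74123/27 ≈ 0.027453 per year
t = ln(14500/5380) / r = 0.99146/0.027453 ≈ 36.11 years after 1963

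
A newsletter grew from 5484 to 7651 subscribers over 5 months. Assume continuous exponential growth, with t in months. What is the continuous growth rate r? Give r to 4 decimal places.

7651 = 5484 · e^(r·5)
e^(5r) = 7651/5484 = 1.39515
r = ln(1.39515) / 5 = 0.333 / 5

r ≈ 0.0666 per month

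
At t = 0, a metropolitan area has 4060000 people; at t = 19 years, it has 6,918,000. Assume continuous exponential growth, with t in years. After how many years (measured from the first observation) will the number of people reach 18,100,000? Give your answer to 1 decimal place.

t ≈ 53.3 years

r = ln(6918000/4060000) / 19 ≈ 0.02805 per year
t = ln(18100000/4060000) / r = 1.49473 / 0.02805 ≈ 53.289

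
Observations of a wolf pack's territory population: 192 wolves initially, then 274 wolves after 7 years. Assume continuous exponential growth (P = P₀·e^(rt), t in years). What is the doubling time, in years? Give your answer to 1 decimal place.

r = ln(274/192) / 7 = ln(1.42708) / 7 ≈ 0.050805 per year
doubling time = ln 2 / |r| = 0.69315 / 0.050805

doubling time ≈ 13.6 years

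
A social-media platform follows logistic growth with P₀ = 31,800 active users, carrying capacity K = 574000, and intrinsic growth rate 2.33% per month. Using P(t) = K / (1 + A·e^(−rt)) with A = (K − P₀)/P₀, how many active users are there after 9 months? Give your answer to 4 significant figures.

≈ 38,720 active users

A = (574000 − 31800)/31800 = 17.05031
P(9) = 574000 / (1 + 17.05031·e^(−0.0233·9)) = 574000 / (1 + 17.05031·0.810827)
= 574000 / 14.82486 ≈ 38718.74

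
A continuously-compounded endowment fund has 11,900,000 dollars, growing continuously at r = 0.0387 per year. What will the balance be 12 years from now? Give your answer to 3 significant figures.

≈ 18,900,000 dollars

P(12) = 11900000 · e^(0.0387·12) = 11900000 · e^(0.4644)
= 11900000 · 1.59106 ≈ 18933605.28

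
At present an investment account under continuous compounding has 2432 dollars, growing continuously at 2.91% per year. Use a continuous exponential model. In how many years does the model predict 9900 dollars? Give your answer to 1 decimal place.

t ≈ 48.2 years

9900 = 2432 · e^(0.0291·t)
t = ln(9900/2432) / 0.0291 = ln(4.07072) / 0.0291 = 1.40382 / 0.0291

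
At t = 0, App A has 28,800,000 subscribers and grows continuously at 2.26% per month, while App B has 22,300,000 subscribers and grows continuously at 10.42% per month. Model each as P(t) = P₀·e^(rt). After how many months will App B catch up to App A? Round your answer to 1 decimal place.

t ≈ 3.1 months

28800000·e^(0.0226t) = 22300000·e^(0.1042t)
28800000/22300000 = e^((0.1042 − 0.0226)t) → ln(1.29148) = 0.0816·t
t = 0.25579 / 0.0816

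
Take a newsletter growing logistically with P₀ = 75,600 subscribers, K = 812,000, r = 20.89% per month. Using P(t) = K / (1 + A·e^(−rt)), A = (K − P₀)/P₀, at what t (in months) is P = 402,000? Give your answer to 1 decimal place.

A = (812000 − 75600)/75600 = 9.74074
402000 = 812000/(1 + 9.74074·e^(−0.2089t)) → 1 + 9.74074·e^(−0.2089t) = 2.0199
e^(−0.2089t) = 0.104705 → t = ln(9.55068)/0.2089 = 2.25661/0.2089

t ≈ 10.8 months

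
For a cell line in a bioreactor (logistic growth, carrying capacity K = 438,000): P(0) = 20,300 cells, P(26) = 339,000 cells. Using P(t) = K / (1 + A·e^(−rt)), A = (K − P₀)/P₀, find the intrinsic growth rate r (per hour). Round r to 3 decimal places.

r ≈ 0.164 per hour

A = (438000 − 20300)/20300 = 20.57635
339000 = 438000/(1 + 20.57635·e^(−r·26)) → e^(−26r) = (1.29204 − 1)/20.57635 = 0.014193
r = −ln(0.014193)/26 = 4.25502/26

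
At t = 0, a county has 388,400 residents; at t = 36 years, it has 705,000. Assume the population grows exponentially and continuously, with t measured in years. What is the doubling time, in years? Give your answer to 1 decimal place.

doubling time ≈ 41.9 years

r = ln(705000/388400) / 36 = ln(1.81514) / 36 ≈ 0.01656 per year
doubling time = ln 2 / |r| = 0.69315 / 0.01656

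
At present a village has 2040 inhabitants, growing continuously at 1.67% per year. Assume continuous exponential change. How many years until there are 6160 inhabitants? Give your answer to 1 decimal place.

6160 = 2040 · e^(0.0167·t)
t = ln(6160/2040) / 0.0167 = ln(3.01961) / 0.0167 = 1.10513 / 0.0167

t ≈ 66.2 years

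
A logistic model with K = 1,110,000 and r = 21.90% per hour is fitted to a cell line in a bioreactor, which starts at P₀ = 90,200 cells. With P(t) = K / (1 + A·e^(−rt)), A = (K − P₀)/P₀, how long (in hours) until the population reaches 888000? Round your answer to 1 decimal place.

t ≈ 17.4 hours

A = (1110000 − 90200)/90200 = 11.30599
888000 = 1110000/(1 + 11.30599·e^(−0.219t)) → 1 + 11.30599·e^(−0.219t) = 1.25
e^(−0.219t) = 0.022112 → t = ln(45.22395)/0.219 = 3.81163/0.219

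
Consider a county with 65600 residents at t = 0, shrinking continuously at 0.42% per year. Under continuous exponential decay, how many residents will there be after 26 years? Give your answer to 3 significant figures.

P(26) = 65600 · e^(-0.0042·26) = 65600 · e^(-0.1092)
= 65600 · 0.89655 ≈ 58813.75

≈ 58,800 residents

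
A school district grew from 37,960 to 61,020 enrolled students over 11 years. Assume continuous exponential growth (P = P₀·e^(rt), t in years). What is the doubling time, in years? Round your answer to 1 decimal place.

doubling time ≈ 16.1 years

r = ln(61020/37960) / 11 = ln(1.60748) / 11 ≈ 0.043152 per year
doubling time = ln 2 / |r| = 0.69315 / 0.043152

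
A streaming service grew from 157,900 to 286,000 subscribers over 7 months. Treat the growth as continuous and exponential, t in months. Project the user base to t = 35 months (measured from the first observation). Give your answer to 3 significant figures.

≈ 3,080,000 subscribers

r = ln(286000/157900) / 7 ≈ 0.084861 per month
P(35) = 157900 · e^(0.084861·35) = 157900 · 19.49483 ≈ 3078234.11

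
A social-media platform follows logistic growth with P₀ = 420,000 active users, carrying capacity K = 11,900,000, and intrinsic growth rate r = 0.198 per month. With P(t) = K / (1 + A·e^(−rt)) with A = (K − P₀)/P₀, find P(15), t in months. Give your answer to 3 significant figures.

≈ 4,950,000 active users

A = (11900000 − 420000)/420000 = 27.33333
P(15) = 11900000 / (1 + 27.33333·e^(−0.198·15)) = 11900000 / (1 + 27.33333·0.051303)
= 11900000 / 2.40229 ≈ 4953605.77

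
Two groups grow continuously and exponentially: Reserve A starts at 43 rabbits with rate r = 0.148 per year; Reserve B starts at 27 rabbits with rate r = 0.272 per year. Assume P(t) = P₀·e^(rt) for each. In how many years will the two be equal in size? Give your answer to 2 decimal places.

t ≈ 3.75 years

43·e^(0.148t) = 27·e^(0.272t)
43/27 = e^((0.272 − 0.148)t) → ln(1.59259) = 0.124·t
t = 0.46536 / 0.124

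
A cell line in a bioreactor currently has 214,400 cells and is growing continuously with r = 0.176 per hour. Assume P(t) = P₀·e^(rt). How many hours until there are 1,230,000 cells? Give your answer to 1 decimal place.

t ≈ 9.9 hours

1230000 = 214400 · e^(0.176·t)
t = ln(1230000/214400) / 0.176 = ln(5.73694) / 0.176 = 1.74693 / 0.176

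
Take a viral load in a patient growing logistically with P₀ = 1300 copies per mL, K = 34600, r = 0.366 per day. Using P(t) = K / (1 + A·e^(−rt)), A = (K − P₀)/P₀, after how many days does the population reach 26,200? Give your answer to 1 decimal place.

A = (34600 − 1300)/1300 = 25.61538
26200 = 34600/(1 + 25.61538·e^(−0.366t)) → 1 + 25.61538·e^(−0.366t) = 1.32061
e^(−0.366t) = 0.012516 → t = ln(79.8956)/0.366 = 4.38072/0.366

t ≈ 12.0 days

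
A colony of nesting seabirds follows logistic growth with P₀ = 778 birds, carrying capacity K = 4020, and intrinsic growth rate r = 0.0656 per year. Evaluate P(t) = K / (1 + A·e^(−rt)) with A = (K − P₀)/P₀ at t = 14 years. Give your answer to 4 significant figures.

A = (4020 − 778)/778 = 4.1671
P(14) = 4020 / (1 + 4.1671·e^(−0.0656·14)) = 4020 / (1 + 4.1671·0.399157)
= 4020 / 2.66333 ≈ 1509.39

≈ 1,509 birds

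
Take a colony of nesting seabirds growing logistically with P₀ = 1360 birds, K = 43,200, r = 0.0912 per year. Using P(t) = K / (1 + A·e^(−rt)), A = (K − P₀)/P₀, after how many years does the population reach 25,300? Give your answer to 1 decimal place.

A = (43200 − 1360)/1360 = 30.76471
25300 = 43200/(1 + 30.76471·e^(−0.0912t)) → 1 + 30.76471·e^(−0.0912t) = 1.70751
e^(−0.0912t) = 0.022997 → t = ln(43.48308)/0.0912 = 3.77237/0.0912

t ≈ 41.4 years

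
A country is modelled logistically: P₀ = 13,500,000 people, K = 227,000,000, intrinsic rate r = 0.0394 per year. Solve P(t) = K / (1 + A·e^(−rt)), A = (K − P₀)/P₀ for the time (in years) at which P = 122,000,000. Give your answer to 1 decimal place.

A = (227000000 − 13500000)/13500000 = 15.81481
122000000 = 227000000/(1 + 15.81481·e^(−0.0394t)) → 1 + 15.81481·e^(−0.0394t) = 1.86066
e^(−0.0394t) = 0.054421 → t = ln(18.37531)/0.0394 = 2.91101/0.0394

t ≈ 73.9 years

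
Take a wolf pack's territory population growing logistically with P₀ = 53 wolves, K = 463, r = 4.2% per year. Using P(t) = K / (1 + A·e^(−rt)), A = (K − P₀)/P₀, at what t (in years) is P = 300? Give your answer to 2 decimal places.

A = (463 − 53)/53 = 7.73585
300 = 463/(1 + 7.73585·e^(−0.042t)) → 1 + 7.73585·e^(−0.042t) = 1.54333
e^(−0.042t) = 0.070236 → t = ln(14.23776)/0.042 = 2.6559/0.042

t ≈ 63.24 years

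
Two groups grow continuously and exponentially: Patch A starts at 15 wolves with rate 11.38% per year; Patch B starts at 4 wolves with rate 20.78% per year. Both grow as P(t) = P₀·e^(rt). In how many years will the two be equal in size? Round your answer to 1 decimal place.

t ≈ 14.1 years

15·e^(0.1138t) = 4·e^(0.2078t)
15/4 = e^((0.2078 − 0.1138)t) → ln(3.75) = 0.094·t
t = 1.32176 / 0.094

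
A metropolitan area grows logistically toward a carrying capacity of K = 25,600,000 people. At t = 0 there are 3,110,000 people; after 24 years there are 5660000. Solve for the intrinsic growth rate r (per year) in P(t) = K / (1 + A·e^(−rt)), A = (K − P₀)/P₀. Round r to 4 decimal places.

A = (25600000 − 3110000)/3110000 = 7.23151
5660000 = 25600000/(1 + 7.23151·e^(−r·24)) → e^(−24r) = (4.52297 − 1)/7.23151 = 0.487169
r = −ln(0.487169)/24 = 0.71914/24

r ≈ 0.0300 per year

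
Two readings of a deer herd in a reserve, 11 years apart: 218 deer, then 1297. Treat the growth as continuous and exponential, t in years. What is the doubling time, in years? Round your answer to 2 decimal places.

doubling time ≈ 4.28 years

r = ln(1297/218) / 11 = ln(5.94954) / 11 ≈ 0.162119 per year
doubling time = ln 2 / |r| = 0.69315 / 0.162119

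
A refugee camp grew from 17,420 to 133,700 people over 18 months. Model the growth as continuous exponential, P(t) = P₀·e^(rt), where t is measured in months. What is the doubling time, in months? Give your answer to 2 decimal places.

r = ln(133700/17420) / 18 = ln(7.67509) / 18 ≈ 0.113221 per month
doubling time = ln 2 / |r| = 0.69315 / 0.113221

doubling time ≈ 6.12 months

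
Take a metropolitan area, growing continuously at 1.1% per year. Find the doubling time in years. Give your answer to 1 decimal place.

doubling time ≈ 63.0 years

doubling time = ln(2) / |r| = 0.69315 / 0.011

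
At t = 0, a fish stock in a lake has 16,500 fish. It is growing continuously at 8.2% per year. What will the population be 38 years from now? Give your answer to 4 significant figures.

≈ 372,200 fish

P(38) = 16500 · e^(0.082·38) = 16500 · e^(3.116)
= 16500 · 22.55598 ≈ 372173.59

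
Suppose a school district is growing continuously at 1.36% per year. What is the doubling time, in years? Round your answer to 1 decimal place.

doubling time = ln(2) / |r| = 0.69315 / 0.0136

doubling time ≈ 51.0 years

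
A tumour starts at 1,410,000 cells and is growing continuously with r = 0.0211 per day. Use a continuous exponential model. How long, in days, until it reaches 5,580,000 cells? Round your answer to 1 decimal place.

5580000 = 1410000 · e^(0.0211·t)
t = ln(5580000/1410000) / 0.0211 = ln(3.95745) / 0.0211 = 1.3756 / 0.0211

t ≈ 65.2 days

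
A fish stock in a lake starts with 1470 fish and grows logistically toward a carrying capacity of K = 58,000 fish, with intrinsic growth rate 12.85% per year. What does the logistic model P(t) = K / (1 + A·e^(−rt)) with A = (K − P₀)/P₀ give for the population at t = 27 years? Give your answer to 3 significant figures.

A = (58000 − 1470)/1470 = 38.45578
P(27) = 58000 / (1 + 38.45578·e^(−0.1285·27)) = 58000 / (1 + 38.45578·0.031133)
= 58000 / 2.19723 ≈ 26396.89

≈ 26,400 fish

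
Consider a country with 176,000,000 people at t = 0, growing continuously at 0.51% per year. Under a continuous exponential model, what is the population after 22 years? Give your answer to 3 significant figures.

P(22) = 176000000 · e^(0.0051·22) = 176000000 · e^(0.1122)
= 176000000 · 1.11874 ≈ 196897639.06

≈ 197,000,000 people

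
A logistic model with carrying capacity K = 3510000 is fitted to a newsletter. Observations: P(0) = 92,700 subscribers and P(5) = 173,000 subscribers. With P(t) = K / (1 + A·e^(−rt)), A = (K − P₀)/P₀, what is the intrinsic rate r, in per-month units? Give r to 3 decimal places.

A = (3510000 − 92700)/92700 = 36.86408
173000 = 3510000/(1 + 36.86408·e^(−r·5)) → e^(−5r) = (20.28902 − 1)/36.86408 = 0.523247
r = −ln(0.523247)/5 = 0.6477/5

r ≈ 0.130 per month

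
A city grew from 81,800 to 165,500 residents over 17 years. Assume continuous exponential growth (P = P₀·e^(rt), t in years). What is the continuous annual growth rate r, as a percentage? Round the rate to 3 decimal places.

165500 = 81800 · e^(r·17)
e^(17r) = 165500/81800 = 2.02323
r = ln(2.02323) / 17 = 0.70469 / 17

r ≈ 4.145% per year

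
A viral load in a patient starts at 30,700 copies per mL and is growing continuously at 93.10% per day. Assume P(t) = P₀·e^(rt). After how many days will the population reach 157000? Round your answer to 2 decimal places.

t ≈ 1.75 days

157000 = 30700 · e^(0.931·t)
t = ln(157000/30700) / 0.931 = ln(5.11401) / 0.931 = 1.63198 / 0.931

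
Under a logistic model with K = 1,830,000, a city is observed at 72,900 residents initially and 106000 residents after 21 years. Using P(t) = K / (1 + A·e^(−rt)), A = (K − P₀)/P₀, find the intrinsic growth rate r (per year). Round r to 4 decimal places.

A = (1830000 − 72900)/72900 = 24.10288
106000 = 1830000/(1 + 24.10288·e^(−r·21)) → e^(−21r) = (17.26415 − 1)/24.10288 = 0.67478
r = −ln(0.67478)/21 = 0.39337/21

r ≈ 0.0187 per year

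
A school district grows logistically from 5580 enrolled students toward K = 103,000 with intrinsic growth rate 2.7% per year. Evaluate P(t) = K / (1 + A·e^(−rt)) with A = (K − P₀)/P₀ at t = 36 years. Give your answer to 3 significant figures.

A = (103000 − 5580)/5580 = 17.45878
P(36) = 103000 / (1 + 17.45878·e^(−0.027·36)) = 103000 / (1 + 17.45878·0.378326)
= 103000 / 7.6051 ≈ 13543.54

≈ 13,500 enrolled students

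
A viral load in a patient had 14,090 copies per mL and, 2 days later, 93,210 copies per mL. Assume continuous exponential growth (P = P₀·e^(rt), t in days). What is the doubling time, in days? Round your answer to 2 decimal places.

doubling time ≈ 0.73 days

r = ln(93210/14090) / 2 = ln(6.61533) / 2 ≈ 0.944695 per day
doubling time = ln 2 / |r| = 0.69315 / 0.944695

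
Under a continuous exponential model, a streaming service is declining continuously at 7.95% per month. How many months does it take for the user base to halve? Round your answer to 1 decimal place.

half-life ≈ 8.7 months

half-life = ln(2) / |r| = 0.69315 / 0.0795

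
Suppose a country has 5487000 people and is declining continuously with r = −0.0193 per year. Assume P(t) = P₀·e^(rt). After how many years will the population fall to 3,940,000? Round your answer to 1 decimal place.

t ≈ 17.2 years

3940000 = 5487000 · e^(-0.0193·t)
t = ln(3940000/5487000) / -0.0193 = ln(0.71806) / -0.0193 = -0.3312 / -0.0193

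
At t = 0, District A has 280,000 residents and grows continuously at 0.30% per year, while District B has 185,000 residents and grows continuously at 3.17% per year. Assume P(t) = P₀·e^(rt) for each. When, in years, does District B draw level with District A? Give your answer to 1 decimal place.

t ≈ 14.4 years

280000·e^(0.003t) = 185000·e^(0.0317t)
280000/185000 = e^((0.0317 − 0.003)t) → ln(1.51351) = 0.0287·t
t = 0.41443 / 0.0287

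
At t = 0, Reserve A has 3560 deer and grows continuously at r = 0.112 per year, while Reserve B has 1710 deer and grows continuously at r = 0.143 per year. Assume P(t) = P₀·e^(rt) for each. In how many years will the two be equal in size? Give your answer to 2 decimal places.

3560·e^(0.112t) = 1710·e^(0.143t)
3560/1710 = e^((0.143 − 0.112)t) → ln(2.08187) = 0.031·t
t = 0.73327 / 0.031

t ≈ 23.65 years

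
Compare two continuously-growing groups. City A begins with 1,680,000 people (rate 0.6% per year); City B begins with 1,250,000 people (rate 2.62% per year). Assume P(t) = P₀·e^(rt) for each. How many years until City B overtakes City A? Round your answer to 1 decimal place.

t ≈ 14.6 years

1680000·e^(0.006t) = 1250000·e^(0.0262t)
1680000/1250000 = e^((0.0262 − 0.006)t) → ln(1.344) = 0.0202·t
t = 0.29565 / 0.0202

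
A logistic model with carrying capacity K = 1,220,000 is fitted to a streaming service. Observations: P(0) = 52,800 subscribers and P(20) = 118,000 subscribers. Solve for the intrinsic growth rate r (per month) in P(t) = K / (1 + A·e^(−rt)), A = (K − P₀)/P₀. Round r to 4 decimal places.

A = (1220000 − 52800)/52800 = 22.10606
118000 = 1220000/(1 + 22.10606·e^(−r·20)) → e^(−20r) = (10.33898 − 1)/22.10606 = 0.422463
r = −ln(0.422463)/20 = 0.86165/20

r ≈ 0.0431 per month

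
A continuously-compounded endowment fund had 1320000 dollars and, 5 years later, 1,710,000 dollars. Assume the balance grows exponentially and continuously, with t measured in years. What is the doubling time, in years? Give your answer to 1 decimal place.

doubling time ≈ 13.4 years

r = ln(1710000/1320000) / 5 = ln(1.29545) / 5 ≈ 0.051772 per year
doubling time = ln 2 / |r| = 0.69315 / 0.051772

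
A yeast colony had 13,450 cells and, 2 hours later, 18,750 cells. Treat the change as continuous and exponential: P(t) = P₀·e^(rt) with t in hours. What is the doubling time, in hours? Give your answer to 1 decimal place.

r = ln(18750/13450) / 2 = ln(1.39405) / 2 ≈ 0.166107 per hour
doubling time = ln 2 / |r| = 0.69315 / 0.166107

doubling time ≈ 4.2 hours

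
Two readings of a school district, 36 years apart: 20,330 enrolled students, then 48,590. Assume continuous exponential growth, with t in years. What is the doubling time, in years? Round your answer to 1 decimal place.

r = ln(48590/20330) / 36 = ln(2.39006) / 36 ≈ 0.024203 per year
doubling time = ln 2 / |r| = 0.69315 / 0.024203

doubling time ≈ 28.6 years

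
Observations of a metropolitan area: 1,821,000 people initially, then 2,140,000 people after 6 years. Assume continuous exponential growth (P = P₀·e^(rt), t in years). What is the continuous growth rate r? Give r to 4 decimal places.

2140000 = 1821000 · e^(r·6)
e^(6r) = 2140000/1821000 = 1.17518
r = ln(1.17518) / 6 = 0.16142 / 6

r ≈ 0.0269 per year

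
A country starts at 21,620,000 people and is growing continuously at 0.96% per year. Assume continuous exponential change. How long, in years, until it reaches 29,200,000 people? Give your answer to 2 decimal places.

t ≈ 31.31 years

29200000 = 21620000 · e^(0.0096·t)
t = ln(29200000/21620000) / 0.0096 = ln(1.3506) / 0.0096 = 0.30055 / 0.0096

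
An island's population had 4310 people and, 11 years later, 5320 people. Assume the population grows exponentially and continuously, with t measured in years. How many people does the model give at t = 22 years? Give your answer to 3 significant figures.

r = ln(5320/4310) / 11 ≈ 0.01914 per year
P(22) = 4310 · e^(0.01914·22) = 4310 · 1.52359 ≈ 6566.68

≈ 6,570 people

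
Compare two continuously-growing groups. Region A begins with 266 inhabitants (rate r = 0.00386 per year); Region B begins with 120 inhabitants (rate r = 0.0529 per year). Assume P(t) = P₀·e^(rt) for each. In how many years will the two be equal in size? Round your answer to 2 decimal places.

t ≈ 16.23 years

266·e^(0.00386t) = 120·e^(0.0529t)
266/120 = e^((0.0529 − 0.00386)t) → ln(2.21667) = 0.04904·t
t = 0.796 / 0.04904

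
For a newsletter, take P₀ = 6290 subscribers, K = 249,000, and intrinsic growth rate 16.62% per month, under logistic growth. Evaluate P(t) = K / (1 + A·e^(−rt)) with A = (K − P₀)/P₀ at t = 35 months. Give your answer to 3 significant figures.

≈ 223,000 subscribers

A = (249000 − 6290)/6290 = 38.58665
P(35) = 249000 / (1 + 38.58665·e^(−0.1662·35)) = 249000 / (1 + 38.58665·0.002977)
= 249000 / 1.11485 ≈ 223347.64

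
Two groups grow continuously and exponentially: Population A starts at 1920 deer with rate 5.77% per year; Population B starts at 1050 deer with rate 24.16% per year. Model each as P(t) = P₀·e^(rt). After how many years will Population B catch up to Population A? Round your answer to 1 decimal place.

t ≈ 3.3 years

1920·e^(0.0577t) = 1050·e^(0.2416t)
1920/1050 = e^((0.2416 − 0.0577)t) → ln(1.82857) = 0.1839·t
t = 0.60354 / 0.1839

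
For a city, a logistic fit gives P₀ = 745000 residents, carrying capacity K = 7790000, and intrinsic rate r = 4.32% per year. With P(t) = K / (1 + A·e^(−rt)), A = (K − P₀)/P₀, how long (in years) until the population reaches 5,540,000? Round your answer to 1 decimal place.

t ≈ 72.9 years

A = (7790000 − 745000)/745000 = 9.45638
5540000 = 7790000/(1 + 9.45638·e^(−0.0432t)) → 1 + 9.45638·e^(−0.0432t) = 1.40614
e^(−0.0432t) = 0.042949 → t = ln(23.2837)/0.0432 = 3.14775/0.0432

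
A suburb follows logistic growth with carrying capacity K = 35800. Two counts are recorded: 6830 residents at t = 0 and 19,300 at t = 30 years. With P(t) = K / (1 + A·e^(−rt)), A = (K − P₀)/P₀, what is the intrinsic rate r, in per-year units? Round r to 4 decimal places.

r ≈ 0.0534 per year

A = (35800 − 6830)/6830 = 4.24158
19300 = 35800/(1 + 4.24158·e^(−r·30)) → e^(−30r) = (1.85492 − 1)/4.24158 = 0.201557
r = −ln(0.201557)/30 = 1.60168/30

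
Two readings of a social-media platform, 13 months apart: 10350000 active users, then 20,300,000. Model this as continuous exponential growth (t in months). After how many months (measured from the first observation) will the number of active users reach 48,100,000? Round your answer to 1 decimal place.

r = ln(20300000/10350000) / 13 ≈ 0.051818 per month
t = ln(48100000/10350000) / r = 1.5363 / 0.051818 ≈ 29.648

t ≈ 29.6 months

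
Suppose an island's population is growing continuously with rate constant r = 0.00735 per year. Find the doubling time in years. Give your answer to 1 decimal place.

doubling time = ln(2) / |r| = 0.69315 / 0.00735

doubling time ≈ 94.3 years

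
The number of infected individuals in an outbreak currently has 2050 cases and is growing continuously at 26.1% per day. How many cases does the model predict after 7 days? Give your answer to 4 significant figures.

≈ 12,740 cases

P(7) = 2050 · e^(0.261·7) = 2050 · e^(1.827)
= 2050 · 6.21521 ≈ 12741.19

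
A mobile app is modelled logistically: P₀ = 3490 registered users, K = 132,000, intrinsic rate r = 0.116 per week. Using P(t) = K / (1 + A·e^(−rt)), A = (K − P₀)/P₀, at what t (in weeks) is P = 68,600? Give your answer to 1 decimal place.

A = (132000 − 3490)/3490 = 36.82235
68600 = 132000/(1 + 36.82235·e^(−0.116t)) → 1 + 36.82235·e^(−0.116t) = 1.9242
e^(−0.116t) = 0.025099 → t = ln(39.84248)/0.116 = 3.68493/0.116

t ≈ 31.8 weeks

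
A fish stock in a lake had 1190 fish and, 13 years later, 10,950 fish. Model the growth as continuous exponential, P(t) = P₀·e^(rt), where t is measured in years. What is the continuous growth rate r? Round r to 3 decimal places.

10950 = 1190 · e^(r·13)
e^(13r) = 10950/1190 = 9.20168
r = ln(9.20168) / 13 = 2.21939 / 13

r ≈ 0.171 per year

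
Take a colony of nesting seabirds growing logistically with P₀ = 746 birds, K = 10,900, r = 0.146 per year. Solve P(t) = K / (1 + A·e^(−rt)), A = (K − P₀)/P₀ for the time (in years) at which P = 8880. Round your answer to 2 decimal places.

A = (10900 − 746)/746 = 13.61126
8880 = 10900/(1 + 13.61126·e^(−0.146t)) → 1 + 13.61126·e^(−0.146t) = 1.22748
e^(−0.146t) = 0.016712 → t = ln(59.83564)/0.146 = 4.0916/0.146

t ≈ 28.02 years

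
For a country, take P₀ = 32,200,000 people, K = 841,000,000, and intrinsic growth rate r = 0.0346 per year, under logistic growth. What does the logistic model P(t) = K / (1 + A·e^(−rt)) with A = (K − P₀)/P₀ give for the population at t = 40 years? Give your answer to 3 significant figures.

≈ 115,000,000 people

A = (841000000 − 32200000)/32200000 = 25.11801
P(40) = 841000000 / (1 + 25.11801·e^(−0.0346·40)) = 841000000 / (1 + 25.11801·0.250574)
= 841000000 / 7.29393 ≈ 115301399.26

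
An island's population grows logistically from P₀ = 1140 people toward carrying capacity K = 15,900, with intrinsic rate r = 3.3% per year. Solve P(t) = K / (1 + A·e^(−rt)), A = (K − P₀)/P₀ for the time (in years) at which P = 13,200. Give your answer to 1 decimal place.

t ≈ 125.7 years

A = (15900 − 1140)/1140 = 12.94737
13200 = 15900/(1 + 12.94737·e^(−0.033t)) → 1 + 12.94737·e^(−0.033t) = 1.20455
e^(−0.033t) = 0.015798 → t = ln(63.29825)/0.033 = 4.14786/0.033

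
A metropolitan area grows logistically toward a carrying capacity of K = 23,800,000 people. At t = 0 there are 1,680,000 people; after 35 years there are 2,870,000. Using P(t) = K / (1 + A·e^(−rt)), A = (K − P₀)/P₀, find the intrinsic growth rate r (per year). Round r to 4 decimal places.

r ≈ 0.0169 per year

A = (23800000 − 1680000)/1680000 = 13.16667
2870000 = 23800000/(1 + 13.16667·e^(−r·35)) → e^(−35r) = (8.29268 − 1)/13.16667 = 0.553875
r = −ln(0.553875)/35 = 0.59082/35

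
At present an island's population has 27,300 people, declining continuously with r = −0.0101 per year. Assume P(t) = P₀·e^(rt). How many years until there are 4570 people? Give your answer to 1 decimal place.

t ≈ 177.0 years

4570 = 27300 · e^(-0.0101·t)
t = ln(4570/27300) / -0.0101 = ln(0.1674) / -0.0101 = -1.78737 / -0.0101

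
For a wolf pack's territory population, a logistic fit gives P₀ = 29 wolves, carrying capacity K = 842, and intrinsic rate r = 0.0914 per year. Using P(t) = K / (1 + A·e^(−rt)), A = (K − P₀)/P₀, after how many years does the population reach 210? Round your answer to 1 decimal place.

t ≈ 24.4 years

A = (842 − 29)/29 = 28.03448
210 = 842/(1 + 28.03448·e^(−0.0914t)) → 1 + 28.03448·e^(−0.0914t) = 4.00952
e^(−0.0914t) = 0.107351 → t = ln(9.31526)/0.0914 = 2.23165/0.0914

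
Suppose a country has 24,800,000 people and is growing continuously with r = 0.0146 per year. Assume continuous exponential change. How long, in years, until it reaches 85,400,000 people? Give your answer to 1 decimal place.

85400000 = 24800000 · e^(0.0146·t)
t = ln(85400000/24800000) / 0.0146 = ln(3.44355) / 0.0146 = 1.2365 / 0.0146

t ≈ 84.7 years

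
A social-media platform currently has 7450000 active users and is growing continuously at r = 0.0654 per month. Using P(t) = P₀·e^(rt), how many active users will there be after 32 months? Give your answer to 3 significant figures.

≈ 60,400,000 active users

P(32) = 7450000 · e^(0.0654·32) = 7450000 · e^(2.0928)
= 7450000 · 8.10758 ≈ 60401505.64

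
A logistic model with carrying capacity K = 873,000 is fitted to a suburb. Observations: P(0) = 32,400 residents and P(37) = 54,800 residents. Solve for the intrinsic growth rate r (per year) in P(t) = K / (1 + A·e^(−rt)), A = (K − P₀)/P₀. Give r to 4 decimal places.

A = (873000 − 32400)/32400 = 25.94444
54800 = 873000/(1 + 25.94444·e^(−r·37)) → e^(−37r) = (15.93066 − 1)/25.94444 = 0.575486
r = −ln(0.575486)/37 = 0.55254/37

r ≈ 0.0149 per year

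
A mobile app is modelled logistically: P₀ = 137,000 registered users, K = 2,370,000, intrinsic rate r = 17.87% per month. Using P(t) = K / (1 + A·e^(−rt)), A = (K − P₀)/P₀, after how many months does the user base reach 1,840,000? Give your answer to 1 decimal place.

A = (2370000 − 137000)/137000 = 16.29927
1840000 = 2370000/(1 + 16.29927·e^(−0.1787t)) → 1 + 16.29927·e^(−0.1787t) = 1.28804
e^(−0.1787t) = 0.017672 → t = ln(56.58615)/0.1787 = 4.03576/0.1787

t ≈ 22.6 months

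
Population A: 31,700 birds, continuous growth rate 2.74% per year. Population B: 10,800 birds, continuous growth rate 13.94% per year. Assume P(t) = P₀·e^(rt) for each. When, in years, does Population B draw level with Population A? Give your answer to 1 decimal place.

31700·e^(0.0274t) = 10800·e^(0.1394t)
31700/10800 = e^((0.1394 − 0.0274)t) → ln(2.93519) = 0.112·t
t = 1.07677 / 0.112

t ≈ 9.6 years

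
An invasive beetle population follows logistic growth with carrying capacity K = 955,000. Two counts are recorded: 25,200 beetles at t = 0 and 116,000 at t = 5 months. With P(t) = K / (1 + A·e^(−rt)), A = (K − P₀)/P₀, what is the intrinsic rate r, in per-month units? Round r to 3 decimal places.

r ≈ 0.326 per month

A = (955000 − 25200)/25200 = 36.89683
116000 = 955000/(1 + 36.89683·e^(−r·5)) → e^(−5r) = (8.23276 − 1)/36.89683 = 0.196027
r = −ln(0.196027)/5 = 1.6295/5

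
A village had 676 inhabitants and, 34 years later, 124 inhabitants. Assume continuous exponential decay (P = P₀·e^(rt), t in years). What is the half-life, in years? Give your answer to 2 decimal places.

r = ln(124/676) / 34 = ln(0.18343) / 34 ≈ -0.04988 per year
half-life = ln 2 / |r| = 0.69315 / 0.04988

half-life ≈ 13.90 years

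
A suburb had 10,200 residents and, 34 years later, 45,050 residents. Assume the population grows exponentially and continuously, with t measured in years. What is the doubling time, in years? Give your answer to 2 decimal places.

r = ln(45050/10200) / 34 = ln(4.41667) / 34 ≈ 0.043688 per year
doubling time = ln 2 / |r| = 0.69315 / 0.043688

doubling time ≈ 15.87 years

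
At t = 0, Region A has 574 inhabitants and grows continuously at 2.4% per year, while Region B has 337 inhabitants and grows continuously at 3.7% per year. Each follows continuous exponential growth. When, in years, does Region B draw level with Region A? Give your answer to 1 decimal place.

574·e^(0.024t) = 337·e^(0.037t)
574/337 = e^((0.037 − 0.024)t) → ln(1.70326) = 0.013·t
t = 0.53255 / 0.013

t ≈ 41.0 years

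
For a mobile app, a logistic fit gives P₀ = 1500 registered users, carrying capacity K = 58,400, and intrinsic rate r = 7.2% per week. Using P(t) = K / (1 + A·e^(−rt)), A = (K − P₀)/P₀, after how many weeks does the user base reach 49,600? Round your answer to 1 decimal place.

t ≈ 74.5 weeks

A = (58400 − 1500)/1500 = 37.93333
49600 = 58400/(1 + 37.93333·e^(−0.072t)) → 1 + 37.93333·e^(−0.072t) = 1.17742
e^(−0.072t) = 0.004677 → t = ln(213.80606)/0.072 = 5.36507/0.072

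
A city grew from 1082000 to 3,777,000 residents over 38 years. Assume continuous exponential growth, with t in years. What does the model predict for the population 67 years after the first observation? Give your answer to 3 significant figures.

≈ 9,810,000 residents

r = ln(3777000/1082000) / 38 ≈ 0.032898 per year
P(67) = 1082000 · e^(0.032898·67) = 1082000 · 9.06261 ≈ 9805741.91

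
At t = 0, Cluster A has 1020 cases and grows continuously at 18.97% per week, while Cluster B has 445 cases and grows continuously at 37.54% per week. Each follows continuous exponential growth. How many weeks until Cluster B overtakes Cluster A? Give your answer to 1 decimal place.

1020·e^(0.1897t) = 445·e^(0.3754t)
1020/445 = e^((0.3754 − 0.1897)t) → ln(2.29213) = 0.1857·t
t = 0.82948 / 0.1857

t ≈ 4.5 weeks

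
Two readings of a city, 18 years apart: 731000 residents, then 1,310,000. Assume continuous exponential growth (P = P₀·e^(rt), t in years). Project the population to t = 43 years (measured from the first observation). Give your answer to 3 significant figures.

≈ 2,950,000 residents

r = ln(1310000/731000) / 18 ≈ 0.032409 per year
P(43) = 731000 · e^(0.032409·43) = 731000 · 4.02934 ≈ 2945450.57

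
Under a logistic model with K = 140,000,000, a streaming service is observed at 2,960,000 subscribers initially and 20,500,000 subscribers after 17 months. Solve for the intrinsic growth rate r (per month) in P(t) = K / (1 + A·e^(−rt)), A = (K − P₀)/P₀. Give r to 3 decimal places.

A = (140000000 − 2960000)/2960000 = 46.2973
20500000 = 140000000/(1 + 46.2973·e^(−r·17)) → e^(−17r) = (6.82927 − 1)/46.2973 = 0.125909
r = −ln(0.125909)/17 = 2.07219/17

r ≈ 0.122 per month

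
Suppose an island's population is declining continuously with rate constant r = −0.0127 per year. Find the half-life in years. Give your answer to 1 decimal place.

half-life ≈ 54.6 years

half-life = ln(2) / |r| = 0.69315 / 0.0127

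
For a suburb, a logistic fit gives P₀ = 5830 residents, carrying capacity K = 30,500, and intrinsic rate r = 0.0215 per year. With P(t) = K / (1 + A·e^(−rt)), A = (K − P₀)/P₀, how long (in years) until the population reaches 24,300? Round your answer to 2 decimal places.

A = (30500 − 5830)/5830 = 4.23156
24300 = 30500/(1 + 4.23156·e^(−0.0215t)) → 1 + 4.23156·e^(−0.0215t) = 1.25514
e^(−0.0215t) = 0.060295 → t = ln(16.58499)/0.0215 = 2.8085/0.0215

t ≈ 130.63 years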